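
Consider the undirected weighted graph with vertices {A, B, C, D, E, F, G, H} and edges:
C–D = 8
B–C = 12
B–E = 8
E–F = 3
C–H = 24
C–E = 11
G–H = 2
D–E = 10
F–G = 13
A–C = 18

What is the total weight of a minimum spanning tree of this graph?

Prim, starting at A.
Step 1: frontier [A–C 18] → take A–C (18); add C.
Step 2: frontier [C–D 8, C–E 11, B–C 12, C–H 24] → take C–D (8); add D.
Step 3: frontier [C–E 11, B–C 12, C–H 24, D–E 10] → take D–E (10); add E.
Step 4: frontier [B–C 12, C–H 24, E–F 3, B–E 8] → take E–F (3); add F.
Step 5: frontier [B–C 12, C–H 24, B–E 8, F–G 13] → take B–E (8); add B.
Step 6: frontier [C–H 24, F–G 13] → take F–G (13); add G.
Step 7: frontier [C–H 24, G–H 2] → take G–H (2); add H.
MST edges: A–C, C–D, D–E, E–F, B–E, F–G, G–H; total weight 18+8+10+3+8+13+2 = 62.

62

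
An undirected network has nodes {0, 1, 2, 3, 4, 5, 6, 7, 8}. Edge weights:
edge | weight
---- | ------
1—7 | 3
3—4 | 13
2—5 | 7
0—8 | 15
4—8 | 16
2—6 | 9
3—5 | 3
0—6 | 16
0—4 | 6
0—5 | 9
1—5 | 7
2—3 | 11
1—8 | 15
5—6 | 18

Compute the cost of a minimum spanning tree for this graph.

59

Sort edges by weight, then run Kruskal:
1—7 (3): add — endpoints in different components.
3—5 (3): add — endpoints in different components.
0—4 (6): add — endpoints in different components.
1—5 (7): add — endpoints in different components.
2—5 (7): add — endpoints in different components.
0—5 (9): add — endpoints in different components.
2—6 (9): add — endpoints in different components.
2—3 (11): skip — 2 and 3 already connected.
3—4 (13): skip — 3 and 4 already connected.
0—8 (15): add — endpoints in different components.
MST edges: 1—7, 3—5, 0—4, 1—5, 2—5, 0—5, 2—6, 0—8; total weight 3+3+6+7+7+9+9+15 = 59.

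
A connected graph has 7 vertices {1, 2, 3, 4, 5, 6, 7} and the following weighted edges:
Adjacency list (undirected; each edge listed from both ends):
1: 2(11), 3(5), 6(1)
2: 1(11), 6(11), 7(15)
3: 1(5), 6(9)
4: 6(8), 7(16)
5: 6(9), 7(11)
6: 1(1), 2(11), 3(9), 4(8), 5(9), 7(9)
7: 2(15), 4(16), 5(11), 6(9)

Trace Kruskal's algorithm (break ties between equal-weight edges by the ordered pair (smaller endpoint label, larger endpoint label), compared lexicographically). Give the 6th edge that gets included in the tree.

Kruskal's algorithm — process edges by increasing weight (ties by edge label):
1–6 (1): add — endpoints in different components.
1–3 (5): add — endpoints in different components.
4–6 (8): add — endpoints in different components.
3–6 (9): skip — 3 and 6 already connected.
5–6 (9): add — endpoints in different components.
6–7 (9): add — endpoints in different components.
1–2 (11): add — endpoints in different components.
The 6th edge added is 1–2.

1-2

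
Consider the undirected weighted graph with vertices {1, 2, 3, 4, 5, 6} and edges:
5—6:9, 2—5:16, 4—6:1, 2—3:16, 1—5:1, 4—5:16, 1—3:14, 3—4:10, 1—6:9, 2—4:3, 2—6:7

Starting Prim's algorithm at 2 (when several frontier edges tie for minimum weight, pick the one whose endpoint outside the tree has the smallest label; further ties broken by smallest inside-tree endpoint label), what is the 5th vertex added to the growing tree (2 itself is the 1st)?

Prim's algorithm from 2:
Step 1: cheapest edge leaving the tree is 2—4 (3); add 4.
Step 2: cheapest edge leaving the tree is 4—6 (1); add 6.
Step 3: cheapest edge leaving the tree is 1—6 (9); add 1.
Step 4: cheapest edge leaving the tree is 1—5 (1); add 5.
Step 5: cheapest edge leaving the tree is 3—4 (10); add 3.
Vertex order: 2, 4, 6, 1, 5, 3. The 5th vertex is 5.

5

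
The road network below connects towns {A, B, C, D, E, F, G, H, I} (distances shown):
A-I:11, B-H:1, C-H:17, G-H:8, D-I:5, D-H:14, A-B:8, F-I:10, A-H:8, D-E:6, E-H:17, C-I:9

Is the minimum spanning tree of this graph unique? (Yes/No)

No

Kruskal: consider edges lightest-first.
B-H (1): add — endpoints in different components.
D-I (5): add — endpoints in different components.
D-E (6): add — endpoints in different components.
A-B (8): add — endpoints in different components.
A-H (8): skip — A and H already connected.
G-H (8): add — endpoints in different components.
C-I (9): add — endpoints in different components.
F-I (10): add — endpoints in different components.
A-I (11): add — endpoints in different components.
Non-tree edge A-H has weight 8, equal to the heaviest edge on its tree cycle — swapping gives another MST of the same weight. Not unique.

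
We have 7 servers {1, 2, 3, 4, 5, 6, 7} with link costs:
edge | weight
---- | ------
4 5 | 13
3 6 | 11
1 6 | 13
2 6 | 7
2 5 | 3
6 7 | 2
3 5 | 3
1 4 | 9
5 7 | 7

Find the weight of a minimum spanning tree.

37

Kruskal's algorithm — process edges by increasing weight (ties by edge label):
6 7 (2): add — endpoints in different components.
2 5 (3): add — endpoints in different components.
3 5 (3): add — endpoints in different components.
2 6 (7): add — endpoints in different components.
5 7 (7): skip — 5 and 7 already connected.
1 4 (9): add — endpoints in different components.
3 6 (11): skip — 3 and 6 already connected.
1 6 (13): add — endpoints in different components.
MST edges: 6 7, 2 5, 3 5, 2 6, 1 4, 1 6; total weight 2+3+3+7+9+13 = 37.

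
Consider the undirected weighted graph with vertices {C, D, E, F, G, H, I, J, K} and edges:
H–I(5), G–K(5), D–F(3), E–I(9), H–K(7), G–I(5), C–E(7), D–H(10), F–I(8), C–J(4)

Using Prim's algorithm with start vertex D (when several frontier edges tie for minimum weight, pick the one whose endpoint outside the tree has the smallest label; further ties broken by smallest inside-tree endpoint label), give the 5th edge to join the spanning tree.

G-K

Prim, starting at D.
Step 1: frontier [D–F 3, D–H 10] → take D–F (3); add F.
Step 2: frontier [D–H 10, F–I 8] → take F–I (8); add I.
Step 3: frontier [D–H 10, G–I 5, H–I 5, E–I 9] → take G–I (5); add G.
Step 4: frontier [D–H 10, G–K 5, H–I 5, E–I 9] → take H–I (5); add H.
Step 5: frontier [G–K 5, H–K 7, E–I 9] → take G–K (5); add K.
Step 6: frontier [E–I 9] → take E–I (9); add E.
Step 7: frontier [C–E 7] → take C–E (7); add C.
Step 8: frontier [C–J 4] → take C–J (4); add J.
The 5th edge added is G–K.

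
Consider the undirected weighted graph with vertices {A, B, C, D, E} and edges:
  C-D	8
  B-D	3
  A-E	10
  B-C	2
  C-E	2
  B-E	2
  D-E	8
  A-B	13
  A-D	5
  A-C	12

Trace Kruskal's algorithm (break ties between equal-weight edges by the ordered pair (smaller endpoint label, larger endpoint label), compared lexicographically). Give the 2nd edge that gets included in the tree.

Kruskal's algorithm — process edges by increasing weight (ties by edge label):
B-C (2): add. Components now {A} {B,C} {D} {E}
B-E (2): add. Components now {A} {B,C,E} {D}
C-E (2): skip — C and E already connected.
B-D (3): add. Components now {A} {B,C,D,E}
A-D (5): add. Components now {A,B,C,D,E}
The 2nd edge added is B-E.

B-E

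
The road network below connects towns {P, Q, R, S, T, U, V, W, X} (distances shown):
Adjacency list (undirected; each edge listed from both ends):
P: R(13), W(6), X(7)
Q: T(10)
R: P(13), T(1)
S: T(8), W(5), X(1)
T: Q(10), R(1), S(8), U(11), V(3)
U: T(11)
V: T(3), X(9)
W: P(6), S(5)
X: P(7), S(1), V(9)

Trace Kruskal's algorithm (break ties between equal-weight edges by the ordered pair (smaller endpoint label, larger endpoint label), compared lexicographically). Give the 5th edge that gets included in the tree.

P-W

Sort edges by weight, then run Kruskal:
R—T (1): add — endpoints in different components.
S—X (1): add — endpoints in different components.
T—V (3): add — endpoints in different components.
S—W (5): add — endpoints in different components.
P—W (6): add — endpoints in different components.
P—X (7): skip — X and P already connected.
S—T (8): add — endpoints in different components.
V—X (9): skip — V and X already connected.
Q—T (10): add — endpoints in different components.
T—U (11): add — endpoints in different components.
The 5th edge added is P—W.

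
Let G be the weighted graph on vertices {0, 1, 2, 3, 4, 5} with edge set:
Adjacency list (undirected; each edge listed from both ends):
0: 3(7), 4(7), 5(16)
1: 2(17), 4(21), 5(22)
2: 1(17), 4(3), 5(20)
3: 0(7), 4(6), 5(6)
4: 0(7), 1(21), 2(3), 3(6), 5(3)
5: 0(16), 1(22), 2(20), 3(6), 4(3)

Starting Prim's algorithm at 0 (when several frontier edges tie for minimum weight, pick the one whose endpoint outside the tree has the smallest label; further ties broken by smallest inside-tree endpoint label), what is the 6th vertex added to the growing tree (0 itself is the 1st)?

1

Grow the tree from 0 using Prim:
Step 1: cheapest edge leaving the tree is 0-3 (7); add 3.
Step 2: cheapest edge leaving the tree is 3-4 (6); add 4.
Step 3: cheapest edge leaving the tree is 2-4 (3); add 2.
Step 4: cheapest edge leaving the tree is 4-5 (3); add 5.
Step 5: cheapest edge leaving the tree is 1-2 (17); add 1.
Vertex order: 0, 3, 4, 2, 5, 1. The 6th vertex is 1.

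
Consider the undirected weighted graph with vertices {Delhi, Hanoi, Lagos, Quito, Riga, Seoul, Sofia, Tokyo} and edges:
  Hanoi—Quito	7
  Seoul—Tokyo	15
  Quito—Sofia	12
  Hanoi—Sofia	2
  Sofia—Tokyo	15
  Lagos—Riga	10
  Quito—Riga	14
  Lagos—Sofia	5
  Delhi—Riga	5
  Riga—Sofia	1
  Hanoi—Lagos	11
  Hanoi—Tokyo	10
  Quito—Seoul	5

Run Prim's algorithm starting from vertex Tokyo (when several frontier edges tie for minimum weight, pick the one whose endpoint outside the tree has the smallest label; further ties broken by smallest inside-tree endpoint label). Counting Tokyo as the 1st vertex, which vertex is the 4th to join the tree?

Riga

Grow the tree from Tokyo using Prim:
Step 1: frontier [Hanoi—Tokyo 10, Seoul—Tokyo 15, Sofia—Tokyo 15] → take Hanoi—Tokyo (10); add Hanoi.
Step 2: frontier [Hanoi—Sofia 2, Hanoi—Quito 7, Hanoi—Lagos 11, Seoul—Tokyo 15, Sofia—Tokyo 15] → take Hanoi—Sofia (2); add Sofia.
Step 3: frontier [Hanoi—Quito 7, Hanoi—Lagos 11, Riga—Sofia 1, Lagos—Sofia 5, Quito—Sofia 12, Seoul—Tokyo 15] → take Riga—Sofia (1); add Riga.
Step 4: frontier [Hanoi—Quito 7, Hanoi—Lagos 11, Delhi—Riga 5, Lagos—Riga 10, Quito—Riga 14, Lagos—Sofia 5, Quito—Sofia 12, Seoul—Tokyo 15] → take Delhi—Riga (5); add Delhi.
Step 5: frontier [Hanoi—Quito 7, Hanoi—Lagos 11, Lagos—Riga 10, Quito—Riga 14, Lagos—Sofia 5, Quito—Sofia 12, Seoul—Tokyo 15] → take Lagos—Sofia (5); add Lagos.
Step 6: frontier [Hanoi—Quito 7, Quito—Riga 14, Quito—Sofia 12, Seoul—Tokyo 15] → take Hanoi—Quito (7); add Quito.
Step 7: frontier [Quito—Seoul 5, Seoul—Tokyo 15] → take Quito—Seoul (5); add Seoul.
Vertex order: Tokyo, Hanoi, Sofia, Riga, Delhi, Lagos, Quito, Seoul. The 4th vertex is Riga.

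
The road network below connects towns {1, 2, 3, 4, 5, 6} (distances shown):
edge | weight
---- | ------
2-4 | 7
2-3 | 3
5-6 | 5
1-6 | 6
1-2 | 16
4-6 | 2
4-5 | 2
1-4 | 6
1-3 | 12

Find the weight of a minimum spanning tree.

Prim's algorithm from 3:
Step 1: cheapest edge leaving the tree is 2-3 (3); add 2.
Step 2: cheapest edge leaving the tree is 2-4 (7); add 4.
Step 3: cheapest edge leaving the tree is 4-5 (2); add 5.
Step 4: cheapest edge leaving the tree is 4-6 (2); add 6.
Step 5: cheapest edge leaving the tree is 1-4 (6); add 1.
MST edges: 2-3, 2-4, 4-5, 4-6, 1-4; total weight 3+7+2+2+6 = 20.

20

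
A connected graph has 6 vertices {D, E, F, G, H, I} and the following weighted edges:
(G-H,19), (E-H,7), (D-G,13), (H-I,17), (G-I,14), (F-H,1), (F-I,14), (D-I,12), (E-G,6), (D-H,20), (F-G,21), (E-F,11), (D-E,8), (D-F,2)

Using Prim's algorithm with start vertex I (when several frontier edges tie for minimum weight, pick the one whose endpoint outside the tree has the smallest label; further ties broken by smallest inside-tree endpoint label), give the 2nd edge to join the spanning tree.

Prim's algorithm from I:
Step 1: frontier [D-I 12, F-I 14, G-I 14, H-I 17] → take D-I (12); add D.
Step 2: frontier [D-F 2, D-E 8, D-G 13, D-H 20, F-I 14, G-I 14, H-I 17] → take D-F (2); add F.
Step 3: frontier [D-E 8, D-G 13, D-H 20, F-H 1, E-F 11, F-G 21, G-I 14, H-I 17] → take F-H (1); add H.
Step 4: frontier [D-E 8, D-G 13, E-F 11, F-G 21, E-H 7, G-H 19, G-I 14] → take E-H (7); add E.
Step 5: frontier [D-G 13, E-G 6, F-G 21, G-H 19, G-I 14] → take E-G (6); add G.
The 2nd edge added is D-F.

D-F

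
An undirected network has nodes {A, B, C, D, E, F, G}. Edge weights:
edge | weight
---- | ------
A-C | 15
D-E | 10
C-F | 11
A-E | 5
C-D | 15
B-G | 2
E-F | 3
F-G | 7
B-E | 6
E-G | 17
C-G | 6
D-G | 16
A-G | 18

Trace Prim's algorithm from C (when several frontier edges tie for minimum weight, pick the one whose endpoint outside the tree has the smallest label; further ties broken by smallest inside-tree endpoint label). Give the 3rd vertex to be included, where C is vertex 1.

B

Prim's algorithm from C:
Step 1: cheapest edge leaving the tree is C-G (6); add G.
Step 2: cheapest edge leaving the tree is B-G (2); add B.
Step 3: cheapest edge leaving the tree is B-E (6); add E.
Step 4: cheapest edge leaving the tree is E-F (3); add F.
Step 5: cheapest edge leaving the tree is A-E (5); add A.
Step 6: cheapest edge leaving the tree is D-E (10); add D.
Vertex order: C, G, B, E, F, A, D. The 3rd vertex is B.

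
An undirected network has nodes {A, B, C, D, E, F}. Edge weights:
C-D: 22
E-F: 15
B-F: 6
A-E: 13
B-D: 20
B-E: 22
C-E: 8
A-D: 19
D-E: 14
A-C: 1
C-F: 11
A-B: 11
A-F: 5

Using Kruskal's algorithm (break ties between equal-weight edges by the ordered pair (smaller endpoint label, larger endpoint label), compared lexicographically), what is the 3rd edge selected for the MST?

Sort edges by weight, then run Kruskal:
A-C (1): add — endpoints in different components.
A-F (5): add — endpoints in different components.
B-F (6): add — endpoints in different components.
C-E (8): add — endpoints in different components.
A-B (11): skip — A and B already connected.
C-F (11): skip — C and F already connected.
A-E (13): skip — A and E already connected.
D-E (14): add — endpoints in different components.
The 3rd edge added is B-F.

B-F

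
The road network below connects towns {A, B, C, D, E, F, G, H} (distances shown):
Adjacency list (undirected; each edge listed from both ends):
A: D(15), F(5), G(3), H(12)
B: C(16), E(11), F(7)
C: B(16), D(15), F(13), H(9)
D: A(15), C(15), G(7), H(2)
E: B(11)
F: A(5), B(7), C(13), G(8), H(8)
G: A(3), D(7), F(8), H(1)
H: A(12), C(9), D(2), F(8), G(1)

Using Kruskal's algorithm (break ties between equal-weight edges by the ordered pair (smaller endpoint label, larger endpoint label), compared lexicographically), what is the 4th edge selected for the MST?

A-F

Kruskal: consider edges lightest-first.
G–H (1): add — endpoints in different components.
D–H (2): add — endpoints in different components.
A–G (3): add — endpoints in different components.
A–F (5): add — endpoints in different components.
B–F (7): add — endpoints in different components.
D–G (7): skip — D and G already connected.
F–G (8): skip — F and G already connected.
F–H (8): skip — F and H already connected.
C–H (9): add — endpoints in different components.
B–E (11): add — endpoints in different components.
The 4th edge added is A–F.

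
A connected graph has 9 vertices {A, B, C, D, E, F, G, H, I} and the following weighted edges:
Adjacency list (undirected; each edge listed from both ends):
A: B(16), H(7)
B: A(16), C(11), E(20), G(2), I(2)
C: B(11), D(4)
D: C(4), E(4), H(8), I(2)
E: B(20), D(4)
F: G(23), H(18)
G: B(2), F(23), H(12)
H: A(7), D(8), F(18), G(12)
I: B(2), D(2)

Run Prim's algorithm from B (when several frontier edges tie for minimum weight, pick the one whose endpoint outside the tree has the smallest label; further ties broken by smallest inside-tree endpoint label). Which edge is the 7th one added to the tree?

Prim's algorithm from B:
Step 1: frontier [B–G 2, B–I 2, B–C 11, A–B 16, B–E 20] → take B–G (2); add G.
Step 2: frontier [B–I 2, B–C 11, A–B 16, B–E 20, G–H 12, F–G 23] → take B–I (2); add I.
Step 3: frontier [B–C 11, A–B 16, B–E 20, G–H 12, F–G 23, D–I 2] → take D–I (2); add D.
Step 4: frontier [B–C 11, A–B 16, B–E 20, C–D 4, D–E 4, D–H 8, G–H 12, F–G 23] → take C–D (4); add C.
Step 5: frontier [A–B 16, B–E 20, D–E 4, D–H 8, G–H 12, F–G 23] → take D–E (4); add E.
Step 6: frontier [A–B 16, D–H 8, G–H 12, F–G 23] → take D–H (8); add H.
Step 7: frontier [A–B 16, F–G 23, A–H 7, F–H 18] → take A–H (7); add A.
Step 8: frontier [F–G 23, F–H 18] → take F–H (18); add F.
The 7th edge added is A–H.

A-H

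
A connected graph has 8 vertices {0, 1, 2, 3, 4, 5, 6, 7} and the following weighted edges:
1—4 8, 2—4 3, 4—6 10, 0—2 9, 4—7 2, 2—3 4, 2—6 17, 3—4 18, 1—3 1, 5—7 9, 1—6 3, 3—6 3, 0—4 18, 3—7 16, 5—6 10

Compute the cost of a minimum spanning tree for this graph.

Prim's algorithm from 6:
Step 1: cheapest edge leaving the tree is 1—6 (3); add 1.
Step 2: cheapest edge leaving the tree is 1—3 (1); add 3.
Step 3: cheapest edge leaving the tree is 2—3 (4); add 2.
Step 4: cheapest edge leaving the tree is 2—4 (3); add 4.
Step 5: cheapest edge leaving the tree is 4—7 (2); add 7.
Step 6: cheapest edge leaving the tree is 0—2 (9); add 0.
Step 7: cheapest edge leaving the tree is 5—7 (9); add 5.
MST edges: 1—6, 1—3, 2—3, 2—4, 4—7, 0—2, 5—7; total weight 3+1+4+3+2+9+9 = 31.

31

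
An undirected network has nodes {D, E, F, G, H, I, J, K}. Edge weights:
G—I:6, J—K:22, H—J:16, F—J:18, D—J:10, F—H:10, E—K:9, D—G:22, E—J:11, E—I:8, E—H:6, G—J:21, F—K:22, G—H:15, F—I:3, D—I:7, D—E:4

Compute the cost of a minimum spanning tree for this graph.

Kruskal: consider edges lightest-first.
F—I (3): add — endpoints in different components.
D—E (4): add — endpoints in different components.
E—H (6): add — endpoints in different components.
G—I (6): add — endpoints in different components.
D—I (7): add — endpoints in different components.
E—I (8): skip — E and I already connected.
E—K (9): add — endpoints in different components.
D—J (10): add — endpoints in different components.
MST edges: F—I, D—E, E—H, G—I, D—I, E—K, D—J; total weight 3+4+6+6+7+9+10 = 45.

45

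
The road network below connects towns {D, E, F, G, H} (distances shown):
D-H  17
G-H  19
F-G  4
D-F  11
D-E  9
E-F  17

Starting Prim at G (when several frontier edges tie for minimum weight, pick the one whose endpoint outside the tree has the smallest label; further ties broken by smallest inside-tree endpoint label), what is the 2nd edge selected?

D-F

Prim, starting at G.
Step 1: cheapest edge leaving the tree is F-G (4); add F.
Step 2: cheapest edge leaving the tree is D-F (11); add D.
Step 3: cheapest edge leaving the tree is D-E (9); add E.
Step 4: cheapest edge leaving the tree is D-H (17); add H.
The 2nd edge added is D-F.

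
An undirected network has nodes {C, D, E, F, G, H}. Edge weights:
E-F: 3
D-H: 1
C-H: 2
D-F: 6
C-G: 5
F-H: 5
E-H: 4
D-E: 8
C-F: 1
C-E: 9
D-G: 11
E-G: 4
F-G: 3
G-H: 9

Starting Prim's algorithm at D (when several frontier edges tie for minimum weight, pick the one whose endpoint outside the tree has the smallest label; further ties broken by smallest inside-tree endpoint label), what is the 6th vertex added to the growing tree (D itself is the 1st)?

G

Prim, starting at D.
Step 1: cheapest edge leaving the tree is D-H (1); add H.
Step 2: cheapest edge leaving the tree is C-H (2); add C.
Step 3: cheapest edge leaving the tree is C-F (1); add F.
Step 4: cheapest edge leaving the tree is E-F (3); add E.
Step 5: cheapest edge leaving the tree is F-G (3); add G.
Vertex order: D, H, C, F, E, G. The 6th vertex is G.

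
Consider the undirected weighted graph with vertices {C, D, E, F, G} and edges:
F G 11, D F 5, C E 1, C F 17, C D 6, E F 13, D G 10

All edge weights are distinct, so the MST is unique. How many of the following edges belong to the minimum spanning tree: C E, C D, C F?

2

Sort edges by weight, then run Kruskal:
C E (1): add — endpoints in different components.
D F (5): add — endpoints in different components.
C D (6): add — endpoints in different components.
D G (10): add — endpoints in different components.
MST edge set: {C E, D F, C D, D G}.
Of the listed edges, {C E, C D} are in the MST → 2.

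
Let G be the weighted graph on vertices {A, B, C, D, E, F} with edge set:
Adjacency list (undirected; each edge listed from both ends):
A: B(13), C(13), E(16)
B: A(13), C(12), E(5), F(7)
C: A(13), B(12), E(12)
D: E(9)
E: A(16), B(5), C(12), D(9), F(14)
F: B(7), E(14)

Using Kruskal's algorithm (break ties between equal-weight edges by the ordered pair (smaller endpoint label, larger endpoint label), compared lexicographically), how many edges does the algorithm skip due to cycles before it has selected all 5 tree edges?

1

Kruskal: consider edges lightest-first.
B E (5): add — endpoints in different components.
B F (7): add — endpoints in different components.
D E (9): add — endpoints in different components.
B C (12): add — endpoints in different components.
C E (12): skip — C and E already connected.
A B (13): add — endpoints in different components.
Edges rejected before the tree was complete: 1.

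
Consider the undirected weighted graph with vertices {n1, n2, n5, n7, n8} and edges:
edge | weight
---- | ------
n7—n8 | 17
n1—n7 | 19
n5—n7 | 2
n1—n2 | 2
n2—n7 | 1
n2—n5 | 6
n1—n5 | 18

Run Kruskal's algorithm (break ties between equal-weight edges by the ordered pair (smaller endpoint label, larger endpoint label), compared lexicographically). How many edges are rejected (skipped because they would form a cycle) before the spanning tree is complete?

Sort edges by weight, then run Kruskal:
n2—n7 (1): add. Components now {n2,n7} {n5} {n8} {n1}
n1—n2 (2): add. Components now {n1,n2,n7} {n5} {n8}
n5—n7 (2): add. Components now {n1,n2,n5,n7} {n8}
n2—n5 (6): skip — n5 and n2 already connected.
n7—n8 (17): add. Components now {n1,n2,n5,n7,n8}
Edges rejected before the tree was complete: 1.

1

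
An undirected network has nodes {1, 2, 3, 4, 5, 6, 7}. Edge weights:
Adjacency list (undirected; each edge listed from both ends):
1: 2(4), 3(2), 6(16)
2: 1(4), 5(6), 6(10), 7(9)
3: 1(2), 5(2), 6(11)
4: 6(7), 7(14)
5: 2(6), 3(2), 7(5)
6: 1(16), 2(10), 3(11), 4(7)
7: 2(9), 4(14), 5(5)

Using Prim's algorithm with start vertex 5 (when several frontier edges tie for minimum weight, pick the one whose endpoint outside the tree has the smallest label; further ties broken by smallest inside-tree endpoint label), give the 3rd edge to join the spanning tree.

Grow the tree from 5 using Prim:
Step 1: cheapest edge leaving the tree is 3—5 (2); add 3.
Step 2: cheapest edge leaving the tree is 1—3 (2); add 1.
Step 3: cheapest edge leaving the tree is 1—2 (4); add 2.
Step 4: cheapest edge leaving the tree is 5—7 (5); add 7.
Step 5: cheapest edge leaving the tree is 2—6 (10); add 6.
Step 6: cheapest edge leaving the tree is 4—6 (7); add 4.
The 3rd edge added is 1—2.

1-2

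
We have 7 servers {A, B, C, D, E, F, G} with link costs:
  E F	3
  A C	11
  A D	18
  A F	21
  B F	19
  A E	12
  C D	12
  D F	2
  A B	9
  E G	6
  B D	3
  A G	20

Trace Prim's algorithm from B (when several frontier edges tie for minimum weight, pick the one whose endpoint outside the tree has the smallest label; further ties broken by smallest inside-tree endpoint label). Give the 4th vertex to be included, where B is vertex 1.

Grow the tree from B using Prim:
Step 1: frontier [B D 3, A B 9, B F 19] → take B D (3); add D.
Step 2: frontier [A B 9, B F 19, D F 2, C D 12, A D 18] → take D F (2); add F.
Step 3: frontier [A B 9, C D 12, A D 18, E F 3, A F 21] → take E F (3); add E.
Step 4: frontier [A B 9, C D 12, A D 18, E G 6, A E 12, A F 21] → take E G (6); add G.
Step 5: frontier [A B 9, C D 12, A D 18, A E 12, A F 21, A G 20] → take A B (9); add A.
Step 6: frontier [A C 11, C D 12] → take A C (11); add C.
Vertex order: B, D, F, E, G, A, C. The 4th vertex is E.

E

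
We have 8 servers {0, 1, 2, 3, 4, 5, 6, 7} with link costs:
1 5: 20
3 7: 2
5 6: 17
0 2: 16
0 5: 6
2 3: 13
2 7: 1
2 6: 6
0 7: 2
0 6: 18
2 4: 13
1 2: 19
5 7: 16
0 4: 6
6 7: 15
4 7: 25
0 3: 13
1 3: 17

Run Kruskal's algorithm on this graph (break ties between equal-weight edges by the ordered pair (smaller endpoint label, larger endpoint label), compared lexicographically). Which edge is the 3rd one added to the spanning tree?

3-7

Kruskal: consider edges lightest-first.
2 7 (1): add — endpoints in different components.
0 7 (2): add — endpoints in different components.
3 7 (2): add — endpoints in different components.
0 4 (6): add — endpoints in different components.
0 5 (6): add — endpoints in different components.
2 6 (6): add — endpoints in different components.
0 3 (13): skip — 0 and 3 already connected.
2 3 (13): skip — 2 and 3 already connected.
2 4 (13): skip — 2 and 4 already connected.
6 7 (15): skip — 6 and 7 already connected.
0 2 (16): skip — 0 and 2 already connected.
5 7 (16): skip — 5 and 7 already connected.
1 3 (17): add — endpoints in different components.
The 3rd edge added is 3 7.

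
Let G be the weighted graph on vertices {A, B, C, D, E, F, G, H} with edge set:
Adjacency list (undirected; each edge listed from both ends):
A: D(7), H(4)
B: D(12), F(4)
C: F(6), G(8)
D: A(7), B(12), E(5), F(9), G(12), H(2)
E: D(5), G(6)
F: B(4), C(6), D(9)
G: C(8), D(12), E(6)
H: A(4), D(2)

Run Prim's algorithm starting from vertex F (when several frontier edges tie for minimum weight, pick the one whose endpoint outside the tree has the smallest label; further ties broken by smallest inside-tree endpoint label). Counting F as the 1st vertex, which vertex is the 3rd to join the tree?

Prim, starting at F.
Step 1: frontier [B-F 4, C-F 6, D-F 9] → take B-F (4); add B.
Step 2: frontier [B-D 12, C-F 6, D-F 9] → take C-F (6); add C.
Step 3: frontier [B-D 12, C-G 8, D-F 9] → take C-G (8); add G.
Step 4: frontier [B-D 12, D-F 9, E-G 6, D-G 12] → take E-G (6); add E.
Step 5: frontier [B-D 12, D-E 5, D-F 9, D-G 12] → take D-E (5); add D.
Step 6: frontier [D-H 2, A-D 7] → take D-H (2); add H.
Step 7: frontier [A-D 7, A-H 4] → take A-H (4); add A.
Vertex order: F, B, C, G, E, D, H, A. The 3rd vertex is C.

C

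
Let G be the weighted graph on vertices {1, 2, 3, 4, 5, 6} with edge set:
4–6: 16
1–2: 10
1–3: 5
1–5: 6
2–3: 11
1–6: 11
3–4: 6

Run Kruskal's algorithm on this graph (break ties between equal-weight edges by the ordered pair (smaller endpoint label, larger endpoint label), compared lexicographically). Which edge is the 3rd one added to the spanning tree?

3-4

Kruskal's algorithm — process edges by increasing weight (ties by edge label):
1–3 (5): add. Components now {1,3} {2} {4} {5} {6}
1–5 (6): add. Components now {1,3,5} {2} {4} {6}
3–4 (6): add. Components now {1,3,4,5} {2} {6}
1–2 (10): add. Components now {1,2,3,4,5} {6}
1–6 (11): add. Components now {1,2,3,4,5,6}
The 3rd edge added is 3–4.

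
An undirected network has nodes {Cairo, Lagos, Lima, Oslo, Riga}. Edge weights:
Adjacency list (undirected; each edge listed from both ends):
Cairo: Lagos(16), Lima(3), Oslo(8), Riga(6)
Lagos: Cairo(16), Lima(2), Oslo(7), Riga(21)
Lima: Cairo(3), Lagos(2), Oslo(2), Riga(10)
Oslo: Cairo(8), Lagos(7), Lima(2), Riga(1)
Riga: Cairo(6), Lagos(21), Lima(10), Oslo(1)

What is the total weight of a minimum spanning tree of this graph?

Kruskal: consider edges lightest-first.
Oslo-Riga (1): add. Components now {Oslo,Riga} {Cairo} {Lagos} {Lima}
Lagos-Lima (2): add. Components now {Oslo,Riga} {Cairo} {Lagos,Lima}
Lima-Oslo (2): add. Components now {Lagos,Lima,Oslo,Riga} {Cairo}
Cairo-Lima (3): add. Components now {Cairo,Lagos,Lima,Oslo,Riga}
MST edges: Oslo-Riga, Lagos-Lima, Lima-Oslo, Cairo-Lima; total weight 1+2+2+3 = 8.

8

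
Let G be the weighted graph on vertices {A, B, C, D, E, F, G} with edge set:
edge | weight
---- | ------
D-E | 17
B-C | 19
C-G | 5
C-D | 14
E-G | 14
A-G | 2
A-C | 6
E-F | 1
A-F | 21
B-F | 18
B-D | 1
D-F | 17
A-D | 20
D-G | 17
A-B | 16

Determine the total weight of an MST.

Prim, starting at D.
Step 1: cheapest edge leaving the tree is B-D (1); add B.
Step 2: cheapest edge leaving the tree is C-D (14); add C.
Step 3: cheapest edge leaving the tree is C-G (5); add G.
Step 4: cheapest edge leaving the tree is A-G (2); add A.
Step 5: cheapest edge leaving the tree is E-G (14); add E.
Step 6: cheapest edge leaving the tree is E-F (1); add F.
MST edges: B-D, C-D, C-G, A-G, E-G, E-F; total weight 1+14+5+2+14+1 = 37.

37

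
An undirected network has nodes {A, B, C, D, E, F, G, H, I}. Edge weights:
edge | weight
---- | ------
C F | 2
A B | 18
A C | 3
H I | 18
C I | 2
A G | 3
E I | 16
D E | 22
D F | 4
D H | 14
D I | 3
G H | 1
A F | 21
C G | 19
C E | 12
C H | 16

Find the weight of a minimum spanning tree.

44

Kruskal's algorithm — process edges by increasing weight (ties by edge label):
G H (1): add — endpoints in different components.
C F (2): add — endpoints in different components.
C I (2): add — endpoints in different components.
A C (3): add — endpoints in different components.
A G (3): add — endpoints in different components.
D I (3): add — endpoints in different components.
D F (4): skip — D and F already connected.
C E (12): add — endpoints in different components.
D H (14): skip — D and H already connected.
C H (16): skip — C and H already connected.
E I (16): skip — E and I already connected.
A B (18): add — endpoints in different components.
MST edges: G H, C F, C I, A C, A G, D I, C E, A B; total weight 1+2+2+3+3+3+12+18 = 44.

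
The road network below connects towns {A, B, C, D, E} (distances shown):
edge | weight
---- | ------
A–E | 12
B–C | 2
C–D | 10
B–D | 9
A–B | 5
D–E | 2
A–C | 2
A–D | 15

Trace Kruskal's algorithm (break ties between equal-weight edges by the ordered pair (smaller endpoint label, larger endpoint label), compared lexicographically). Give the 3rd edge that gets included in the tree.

Kruskal's algorithm — process edges by increasing weight (ties by edge label):
A–C (2): add — endpoints in different components.
B–C (2): add — endpoints in different components.
D–E (2): add — endpoints in different components.
A–B (5): skip — A and B already connected.
B–D (9): add — endpoints in different components.
The 3rd edge added is D–E.

D-E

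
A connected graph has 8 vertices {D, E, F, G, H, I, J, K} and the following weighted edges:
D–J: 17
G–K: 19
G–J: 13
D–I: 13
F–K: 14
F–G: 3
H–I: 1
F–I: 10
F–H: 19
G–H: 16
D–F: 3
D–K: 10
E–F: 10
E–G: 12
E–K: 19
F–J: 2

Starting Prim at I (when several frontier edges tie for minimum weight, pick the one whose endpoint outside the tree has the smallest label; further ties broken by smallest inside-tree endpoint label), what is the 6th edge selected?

E-F

Prim's algorithm from I:
Step 1: cheapest edge leaving the tree is H–I (1); add H.
Step 2: cheapest edge leaving the tree is F–I (10); add F.
Step 3: cheapest edge leaving the tree is F–J (2); add J.
Step 4: cheapest edge leaving the tree is D–F (3); add D.
Step 5: cheapest edge leaving the tree is F–G (3); add G.
Step 6: cheapest edge leaving the tree is E–F (10); add E.
Step 7: cheapest edge leaving the tree is D–K (10); add K.
The 6th edge added is E–F.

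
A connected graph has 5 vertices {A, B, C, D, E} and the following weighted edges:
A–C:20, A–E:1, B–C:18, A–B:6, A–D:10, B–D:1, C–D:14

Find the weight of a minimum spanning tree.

22

Prim's algorithm from E:
Step 1: cheapest edge leaving the tree is A–E (1); add A.
Step 2: cheapest edge leaving the tree is A–B (6); add B.
Step 3: cheapest edge leaving the tree is B–D (1); add D.
Step 4: cheapest edge leaving the tree is C–D (14); add C.
MST edges: A–E, A–B, B–D, C–D; total weight 1+6+1+14 = 22.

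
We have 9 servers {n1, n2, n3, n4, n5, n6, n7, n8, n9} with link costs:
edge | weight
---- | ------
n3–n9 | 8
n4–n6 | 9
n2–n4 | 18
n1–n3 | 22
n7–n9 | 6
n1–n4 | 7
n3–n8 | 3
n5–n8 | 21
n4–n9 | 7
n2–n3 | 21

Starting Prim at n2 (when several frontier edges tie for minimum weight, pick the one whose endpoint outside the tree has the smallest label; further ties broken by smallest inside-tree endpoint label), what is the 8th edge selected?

n5-n8

Grow the tree from n2 using Prim:
Step 1: frontier [n2–n4 18, n2–n3 21] → take n2–n4 (18); add n4.
Step 2: frontier [n2–n3 21, n1–n4 7, n4–n9 7, n4–n6 9] → take n1–n4 (7); add n1.
Step 3: frontier [n1–n3 22, n2–n3 21, n4–n9 7, n4–n6 9] → take n4–n9 (7); add n9.
Step 4: frontier [n1–n3 22, n2–n3 21, n4–n6 9, n7–n9 6, n3–n9 8] → take n7–n9 (6); add n7.
Step 5: frontier [n1–n3 22, n2–n3 21, n4–n6 9, n3–n9 8] → take n3–n9 (8); add n3.
Step 6: frontier [n3–n8 3, n4–n6 9] → take n3–n8 (3); add n8.
Step 7: frontier [n4–n6 9, n5–n8 21] → take n4–n6 (9); add n6.
Step 8: frontier [n5–n8 21] → take n5–n8 (21); add n5.
The 8th edge added is n5–n8.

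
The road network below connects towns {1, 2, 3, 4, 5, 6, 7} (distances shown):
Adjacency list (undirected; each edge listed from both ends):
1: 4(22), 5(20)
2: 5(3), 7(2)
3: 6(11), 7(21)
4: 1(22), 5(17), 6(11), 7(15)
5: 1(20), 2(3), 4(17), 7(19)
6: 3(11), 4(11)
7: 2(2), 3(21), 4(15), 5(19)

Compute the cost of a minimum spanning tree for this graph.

Sort edges by weight, then run Kruskal:
2 7 (2): add. Components now {1} {2,7} {3} {4} {5} {6}
2 5 (3): add. Components now {1} {2,5,7} {3} {4} {6}
3 6 (11): add. Components now {1} {2,5,7} {3,6} {4}
4 6 (11): add. Components now {1} {2,5,7} {3,4,6}
4 7 (15): add. Components now {1} {2,3,4,5,6,7}
4 5 (17): skip — 4 and 5 already connected.
5 7 (19): skip — 5 and 7 already connected.
1 5 (20): add. Components now {1,2,3,4,5,6,7}
MST edges: 2 7, 2 5, 3 6, 4 6, 4 7, 1 5; total weight 2+3+11+11+15+20 = 62.

62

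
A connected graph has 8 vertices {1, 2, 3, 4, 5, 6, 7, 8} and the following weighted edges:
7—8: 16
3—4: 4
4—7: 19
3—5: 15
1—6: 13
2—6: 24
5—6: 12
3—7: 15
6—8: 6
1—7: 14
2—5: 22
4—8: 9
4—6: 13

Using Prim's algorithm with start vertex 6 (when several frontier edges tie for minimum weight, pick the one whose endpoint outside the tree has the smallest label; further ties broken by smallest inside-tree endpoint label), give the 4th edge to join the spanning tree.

Grow the tree from 6 using Prim:
Step 1: cheapest edge leaving the tree is 6—8 (6); add 8.
Step 2: cheapest edge leaving the tree is 4—8 (9); add 4.
Step 3: cheapest edge leaving the tree is 3—4 (4); add 3.
Step 4: cheapest edge leaving the tree is 5—6 (12); add 5.
Step 5: cheapest edge leaving the tree is 1—6 (13); add 1.
Step 6: cheapest edge leaving the tree is 1—7 (14); add 7.
Step 7: cheapest edge leaving the tree is 2—5 (22); add 2.
The 4th edge added is 5—6.

5-6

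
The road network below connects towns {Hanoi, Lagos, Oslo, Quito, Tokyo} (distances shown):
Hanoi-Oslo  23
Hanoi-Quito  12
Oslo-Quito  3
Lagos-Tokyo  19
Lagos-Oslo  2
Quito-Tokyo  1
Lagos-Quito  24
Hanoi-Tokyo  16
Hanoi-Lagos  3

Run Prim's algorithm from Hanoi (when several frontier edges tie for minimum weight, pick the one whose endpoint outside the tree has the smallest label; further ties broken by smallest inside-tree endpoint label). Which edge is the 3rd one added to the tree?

Oslo-Quito

Prim's algorithm from Hanoi:
Step 1: cheapest edge leaving the tree is Hanoi-Lagos (3); add Lagos.
Step 2: cheapest edge leaving the tree is Lagos-Oslo (2); add Oslo.
Step 3: cheapest edge leaving the tree is Oslo-Quito (3); add Quito.
Step 4: cheapest edge leaving the tree is Quito-Tokyo (1); add Tokyo.
The 3rd edge added is Oslo-Quito.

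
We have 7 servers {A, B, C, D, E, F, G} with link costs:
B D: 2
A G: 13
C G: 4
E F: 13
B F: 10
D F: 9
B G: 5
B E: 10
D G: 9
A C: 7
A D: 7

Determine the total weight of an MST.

37

Grow the tree from F using Prim:
Step 1: frontier [D F 9, B F 10, E F 13] → take D F (9); add D.
Step 2: frontier [B D 2, A D 7, D G 9, B F 10, E F 13] → take B D (2); add B.
Step 3: frontier [B G 5, B E 10, A D 7, D G 9, E F 13] → take B G (5); add G.
Step 4: frontier [B E 10, A D 7, E F 13, C G 4, A G 13] → take C G (4); add C.
Step 5: frontier [B E 10, A C 7, A D 7, E F 13, A G 13] → take A C (7); add A.
Step 6: frontier [B E 10, E F 13] → take B E (10); add E.
MST edges: D F, B D, B G, C G, A C, B E; total weight 9+2+5+4+7+10 = 37.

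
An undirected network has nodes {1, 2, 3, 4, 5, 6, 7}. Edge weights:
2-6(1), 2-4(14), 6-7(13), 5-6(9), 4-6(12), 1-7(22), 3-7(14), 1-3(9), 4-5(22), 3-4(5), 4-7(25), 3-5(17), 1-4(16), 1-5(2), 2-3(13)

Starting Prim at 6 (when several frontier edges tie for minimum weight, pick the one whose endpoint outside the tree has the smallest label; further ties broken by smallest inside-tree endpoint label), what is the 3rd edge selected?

Prim's algorithm from 6:
Step 1: cheapest edge leaving the tree is 2-6 (1); add 2.
Step 2: cheapest edge leaving the tree is 5-6 (9); add 5.
Step 3: cheapest edge leaving the tree is 1-5 (2); add 1.
Step 4: cheapest edge leaving the tree is 1-3 (9); add 3.
Step 5: cheapest edge leaving the tree is 3-4 (5); add 4.
Step 6: cheapest edge leaving the tree is 6-7 (13); add 7.
The 3rd edge added is 1-5.

1-5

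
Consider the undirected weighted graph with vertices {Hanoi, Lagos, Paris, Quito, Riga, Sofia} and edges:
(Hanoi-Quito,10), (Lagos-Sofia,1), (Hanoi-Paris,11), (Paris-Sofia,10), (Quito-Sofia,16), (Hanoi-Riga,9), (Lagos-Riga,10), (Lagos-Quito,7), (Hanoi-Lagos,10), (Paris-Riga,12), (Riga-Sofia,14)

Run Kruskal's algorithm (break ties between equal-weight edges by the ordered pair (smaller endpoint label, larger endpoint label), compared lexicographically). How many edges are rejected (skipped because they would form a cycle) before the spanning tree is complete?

Kruskal's algorithm — process edges by increasing weight (ties by edge label):
Lagos-Sofia (1): add — endpoints in different components.
Lagos-Quito (7): add — endpoints in different components.
Hanoi-Riga (9): add — endpoints in different components.
Hanoi-Lagos (10): add — endpoints in different components.
Hanoi-Quito (10): skip — Quito and Hanoi already connected.
Lagos-Riga (10): skip — Riga and Lagos already connected.
Paris-Sofia (10): add — endpoints in different components.
Edges rejected before the tree was complete: 2.

2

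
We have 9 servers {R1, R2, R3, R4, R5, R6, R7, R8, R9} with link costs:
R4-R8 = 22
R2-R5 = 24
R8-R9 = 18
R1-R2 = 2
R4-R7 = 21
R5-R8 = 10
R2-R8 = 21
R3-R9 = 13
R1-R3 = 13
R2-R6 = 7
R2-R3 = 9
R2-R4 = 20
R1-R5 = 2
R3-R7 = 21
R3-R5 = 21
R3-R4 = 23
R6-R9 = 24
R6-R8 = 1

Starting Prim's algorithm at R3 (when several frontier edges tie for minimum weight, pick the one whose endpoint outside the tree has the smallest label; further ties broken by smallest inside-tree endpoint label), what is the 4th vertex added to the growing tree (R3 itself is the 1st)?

Grow the tree from R3 using Prim:
Step 1: cheapest edge leaving the tree is R2-R3 (9); add R2.
Step 2: cheapest edge leaving the tree is R1-R2 (2); add R1.
Step 3: cheapest edge leaving the tree is R1-R5 (2); add R5.
Step 4: cheapest edge leaving the tree is R2-R6 (7); add R6.
Step 5: cheapest edge leaving the tree is R6-R8 (1); add R8.
Step 6: cheapest edge leaving the tree is R3-R9 (13); add R9.
Step 7: cheapest edge leaving the tree is R2-R4 (20); add R4.
Step 8: cheapest edge leaving the tree is R3-R7 (21); add R7.
Vertex order: R3, R2, R1, R5, R6, R8, R9, R4, R7. The 4th vertex is R5.

R5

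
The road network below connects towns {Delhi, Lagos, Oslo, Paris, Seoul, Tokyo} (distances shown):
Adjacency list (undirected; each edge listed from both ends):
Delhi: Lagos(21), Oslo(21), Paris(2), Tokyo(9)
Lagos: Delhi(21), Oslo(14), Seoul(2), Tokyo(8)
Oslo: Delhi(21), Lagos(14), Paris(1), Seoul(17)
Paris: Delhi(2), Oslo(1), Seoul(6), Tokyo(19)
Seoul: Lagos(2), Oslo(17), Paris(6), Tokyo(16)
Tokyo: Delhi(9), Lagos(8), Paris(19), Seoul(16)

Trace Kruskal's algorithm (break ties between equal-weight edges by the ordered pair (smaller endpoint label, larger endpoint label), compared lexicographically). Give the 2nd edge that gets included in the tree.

Delhi-Paris

Sort edges by weight, then run Kruskal:
Oslo—Paris (1): add — endpoints in different components.
Delhi—Paris (2): add — endpoints in different components.
Lagos—Seoul (2): add — endpoints in different components.
Paris—Seoul (6): add — endpoints in different components.
Lagos—Tokyo (8): add — endpoints in different components.
The 2nd edge added is Delhi—Paris.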